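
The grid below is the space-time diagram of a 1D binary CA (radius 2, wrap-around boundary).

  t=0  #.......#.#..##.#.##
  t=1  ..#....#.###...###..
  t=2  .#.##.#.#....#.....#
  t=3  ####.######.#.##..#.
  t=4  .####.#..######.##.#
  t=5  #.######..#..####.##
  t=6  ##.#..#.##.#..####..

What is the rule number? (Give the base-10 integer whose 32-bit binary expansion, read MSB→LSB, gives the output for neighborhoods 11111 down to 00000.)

  ##### -> .   bit 31 = 0  t=3,i=7
  ####. -> #   bit 30 = 1  t=3,i=2
  ###.# -> #   bit 29 = 1  t=3,i=3
  ###.. -> .   bit 28 = 0  t=0,i=0
  ##.## -> #   bit 27 = 1  t=3,i=4
  ##.#. -> #   bit 26 = 1  t=0,i=15
  ##..# -> #   bit 25 = 1  t=3,i=16
  ##... -> .   bit 24 = 0  t=0,i=1
  #.### -> .   bit 23 = 0  t=0,i=18
  #.##. -> #   bit 22 = 1  t=2,i=3
  #.#.# -> #   bit 21 = 1  t=0,i=16
  #.#.. -> #   bit 20 = 1  t=0,i=10
  #..## -> .   bit 19 = 0  t=0,i=12
  #..#. -> #   bit 18 = 1  t=3,i=17
  #...# -> #   bit 17 = 1  t=1,i=13
  #.... -> #   bit 16 = 1  t=0,i=2
  .#### -> #   bit 15 = 1  t=3,i=1
  .###. -> .   bit 14 = 0  t=0,i=19
  .##.# -> .   bit 13 = 0  t=0,i=14
  .##.. -> .   bit 12 = 0  t=3,i=15
  .#.## -> #   bit 11 = 1  t=0,i=17
  .#.#. -> #   bit 10 = 1  t=0,i=9
  .#..# -> #   bit 9 = 1  t=0,i=11
  .#... -> #   bit 8 = 1  t=1,i=3
  ..### -> .   bit 7 = 0  t=1,i=15
  ..##. -> .   bit 6 = 0  t=0,i=13
  ..#.# -> .   bit 5 = 0  t=0,i=8
  ..#.. -> .   bit 4 = 0  t=1,i=2
  ...## -> .   bit 3 = 0  t=1,i=14
  ...#. -> #   bit 2 = 1  t=0,i=7
  ....# -> .   bit 1 = 0  t=0,i=6
  ..... -> .   bit 0 = 0  t=0,i=3
  bits 01101110011101111000111100000100 = 1853329156

1853329156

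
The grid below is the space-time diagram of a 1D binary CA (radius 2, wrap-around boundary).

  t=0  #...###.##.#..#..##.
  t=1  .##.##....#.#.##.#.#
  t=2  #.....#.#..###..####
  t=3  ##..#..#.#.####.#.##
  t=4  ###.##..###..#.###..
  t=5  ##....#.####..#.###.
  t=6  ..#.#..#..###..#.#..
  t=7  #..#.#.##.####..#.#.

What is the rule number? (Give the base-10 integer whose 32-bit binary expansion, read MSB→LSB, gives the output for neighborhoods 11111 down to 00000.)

  #####|#  b31=1 t=2,i=18
  ####.|#  b30=1 t=2,i=19
  ###.#|.  b29=0 t=0,i=6
  ###..|#  b28=1 t=2,i=0
  ##.##|.  b27=0 t=0,i=7
  ##.#.|#  b26=1 t=0,i=10
  ##..#|#  b25=1 t=2,i=14
  ##...|#  b24=1 t=1,i=6
  #.###|.  b23=0 t=3,i=11
  #.##.|.  b22=0 t=0,i=8
  #.#.#|#  b21=1 t=1,i=12
  #.#..|.  b20=0 t=0,i=0
  #..##|.  b19=0 t=0,i=16
  #..#.|.  b18=0 t=0,i=13
  #...#|#  b17=1 t=0,i=2
  #....|.  b16=0 t=1,i=7
  .####|.  b15=0 t=2,i=17
  .###.|#  b14=1 t=0,i=5
  .##.#|.  b13=0 t=0,i=9
  .##..|.  b12=0 t=1,i=5
  .#.##|#  b11=1 t=1,i=0
  .#.#.|#  b10=1 t=1,i=11
  .#..#|#  b9=1 t=0,i=12
  .#...|#  b8=1 t=0,i=1
  ..###|#  b7=1 t=0,i=4
  ..##.|#  b6=1 t=0,i=17
  ..#.#|.  b5=0 t=1,i=10
  ..#..|#  b4=1 t=0,i=14
  ...##|.  b3=0 t=0,i=3
  ...#.|.  b2=0 t=1,i=9
  ....#|#  b1=1 t=1,i=8
  .....|.  b0=0 t=2,i=3
  bits 11010111001000100100111111010010 = 3609350098

3609350098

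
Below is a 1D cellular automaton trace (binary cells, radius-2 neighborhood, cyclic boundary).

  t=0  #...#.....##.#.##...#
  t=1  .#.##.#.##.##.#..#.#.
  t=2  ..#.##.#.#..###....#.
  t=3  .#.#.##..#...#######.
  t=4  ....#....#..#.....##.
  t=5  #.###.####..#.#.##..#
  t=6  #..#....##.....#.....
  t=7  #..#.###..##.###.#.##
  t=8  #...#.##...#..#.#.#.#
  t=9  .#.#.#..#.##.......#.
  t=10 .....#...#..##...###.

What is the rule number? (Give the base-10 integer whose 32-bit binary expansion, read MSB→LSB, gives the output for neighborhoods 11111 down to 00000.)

  #####|.  b31=0 t=3,i=15
  ####.|#  b30=1 t=3,i=18
  ###.#|.  b29=0 t=5,i=4
  ###..|#  b28=1 t=2,i=14
  ##.##|.  b27=0 t=1,i=10
  ##.#.|#  b26=1 t=0,i=12
  ##..#|.  b25=0 t=3,i=7
  ##...|#  b24=1 t=0,i=1
  #.###|.  b23=0 t=5,i=2
  #.##.|.  b22=0 t=0,i=15
  #.#.#|.  b21=0 t=0,i=13
  #.#..|#  b20=1 t=1,i=14
  #..##|.  b19=0 t=2,i=11
  #..#.|.  b18=0 t=1,i=0
  #...#|.  b17=0 t=0,i=2
  #....|#  b16=1 t=0,i=6
  .####|.  b15=0 t=3,i=14
  .###.|#  b14=1 t=2,i=13
  .##.#|#  b13=1 t=0,i=11
  .##..|.  b12=0 t=0,i=0
  .#.##|#  b11=1 t=0,i=14
  .#.#.|.  b10=0 t=1,i=18
  .#..#|.  b9=0 t=1,i=15
  .#...|.  b8=0 t=0,i=5
  ..###|.  b7=0 t=2,i=12
  ..##.|.  b6=0 t=0,i=10
  ..#.#|.  b5=0 t=1,i=1
  ..#..|#  b4=1 t=0,i=4
  ...##|#  b3=1 t=0,i=9
  ...#.|#  b2=1 t=0,i=3
  ....#|#  b1=1 t=0,i=8
  .....|.  b0=0 t=0,i=7
  bits 01010101000100010110100000011110 = 1427204126

1427204126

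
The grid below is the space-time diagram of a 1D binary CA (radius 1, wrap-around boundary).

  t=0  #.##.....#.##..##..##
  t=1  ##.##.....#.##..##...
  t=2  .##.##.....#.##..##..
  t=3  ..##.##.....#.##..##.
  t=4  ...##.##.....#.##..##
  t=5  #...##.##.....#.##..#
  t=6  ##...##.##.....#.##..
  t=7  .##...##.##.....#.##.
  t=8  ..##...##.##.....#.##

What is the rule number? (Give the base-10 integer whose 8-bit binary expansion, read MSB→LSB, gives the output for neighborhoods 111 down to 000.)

112

  ###|.  b7=0 t=0,i=20
  ##.|#  b6=1 t=0,i=0
  #.#|#  b5=1 t=0,i=1
  #..|#  b4=1 t=0,i=4
  .##|.  b3=0 t=0,i=2
  .#.|.  b2=0 t=0,i=9
  ..#|.  b1=0 t=0,i=8
  ...|.  b0=0 t=0,i=5
  bits 01110000 = 112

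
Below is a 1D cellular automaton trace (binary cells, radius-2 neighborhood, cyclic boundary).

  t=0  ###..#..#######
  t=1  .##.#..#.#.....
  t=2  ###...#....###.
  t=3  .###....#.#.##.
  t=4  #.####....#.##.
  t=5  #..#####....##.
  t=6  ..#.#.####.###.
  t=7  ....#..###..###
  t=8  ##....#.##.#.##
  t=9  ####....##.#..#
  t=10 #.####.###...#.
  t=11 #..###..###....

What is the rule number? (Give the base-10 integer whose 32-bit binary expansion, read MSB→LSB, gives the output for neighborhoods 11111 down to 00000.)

1903030345

  nb #####: next=.  (t=0,i=0, bit31=0)
  nb ####.: next=#  (t=0,i=1, bit30=1)
  nb ###.#: next=#  (t=2,i=13, bit29=1)
  nb ###..: next=#  (t=0,i=2, bit28=1)
  nb ##.##: next=.  (t=2,i=14, bit27=0)
  nb ##.#.: next=.  (t=1,i=3, bit26=0)
  nb ##..#: next=.  (t=0,i=3, bit25=0)
  nb ##...: next=#  (t=2,i=3, bit24=1)
  nb #.###: next=.  (t=2,i=0, bit23=0)
  nb #.##.: next=#  (t=3,i=12, bit22=1)
  nb #.#.#: next=#  (t=3,i=10, bit21=1)
  nb #.#..: next=.  (t=1,i=4, bit20=0)
  nb #..##: next=#  (t=0,i=7, bit19=1)
  nb #..#.: next=#  (t=0,i=4, bit18=1)
  nb #...#: next=.  (t=2,i=4, bit17=0)
  nb #....: next=#  (t=1,i=11, bit16=1)
  nb .####: next=#  (t=0,i=9, bit15=1)
  nb .###.: next=#  (t=2,i=1, bit14=1)
  nb .##.#: next=#  (t=1,i=2, bit13=1)
  nb .##..: next=#  (t=3,i=13, bit12=1)
  nb .#.##: next=.  (t=3,i=11, bit11=0)
  nb .#.#.: next=.  (t=1,i=8, bit10=0)
  nb .#..#: next=.  (t=0,i=6, bit9=0)
  nb .#...: next=.  (t=1,i=10, bit8=0)
  nb ..###: next=.  (t=0,i=8, bit7=0)
  nb ..##.: next=#  (t=1,i=1, bit6=1)
  nb ..#.#: next=.  (t=1,i=7, bit5=0)
  nb ..#..: next=.  (t=0,i=5, bit4=0)
  nb ...##: next=#  (t=1,i=0, bit3=1)
  nb ...#.: next=.  (t=2,i=5, bit2=0)
  nb ....#: next=.  (t=1,i=14, bit1=0)
  nb .....: next=#  (t=1,i=12, bit0=1)
  bits 01110001011011011111000001001001 = 1903030345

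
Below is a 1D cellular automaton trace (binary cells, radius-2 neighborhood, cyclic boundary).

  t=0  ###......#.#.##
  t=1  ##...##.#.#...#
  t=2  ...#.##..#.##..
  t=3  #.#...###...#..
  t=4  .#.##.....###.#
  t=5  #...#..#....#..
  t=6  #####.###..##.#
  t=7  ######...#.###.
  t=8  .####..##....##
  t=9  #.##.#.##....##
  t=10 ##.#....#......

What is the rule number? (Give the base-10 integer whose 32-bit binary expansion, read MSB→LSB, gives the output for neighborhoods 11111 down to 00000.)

  nb #####: next=#  (t=0,i=0, bit31=1)
  nb ####.: next=#  (t=0,i=1, bit30=1)
  nb ###.#: next=#  (t=4,i=12, bit29=1)
  nb ###..: next=.  (t=0,i=2, bit28=0)
  nb ##.##: next=#  (t=6,i=5, bit27=1)
  nb ##.#.: next=.  (t=1,i=7, bit26=0)
  nb ##..#: next=#  (t=2,i=7, bit25=1)
  nb ##...: next=.  (t=0,i=3, bit24=0)
  nb #.###: next=.  (t=0,i=13, bit23=0)
  nb #.##.: next=.  (t=2,i=5, bit22=0)
  nb #.#.#: next=.  (t=0,i=11, bit21=0)
  nb #.#..: next=.  (t=1,i=10, bit20=0)
  nb #..##: next=.  (t=6,i=10, bit19=0)
  nb #..#.: next=#  (t=2,i=8, bit18=1)
  nb #...#: next=#  (t=1,i=3, bit17=1)
  nb #....: next=.  (t=0,i=4, bit16=0)
  nb .####: next=#  (t=0,i=14, bit15=1)
  nb .###.: next=.  (t=1,i=0, bit14=0)
  nb .##.#: next=#  (t=1,i=6, bit13=1)
  nb .##..: next=#  (t=2,i=6, bit12=1)
  nb .#.##: next=.  (t=0,i=12, bit11=0)
  nb .#.#.: next=#  (t=0,i=10, bit10=1)
  nb .#..#: next=.  (t=3,i=13, bit9=0)
  nb .#...: next=#  (t=1,i=11, bit8=1)
  nb ..###: next=.  (t=1,i=14, bit7=0)
  nb ..##.: next=#  (t=1,i=5, bit6=1)
  nb ..#.#: next=.  (t=0,i=9, bit5=0)
  nb ..#..: next=#  (t=3,i=12, bit4=1)
  nb ...##: next=.  (t=1,i=4, bit3=0)
  nb ...#.: next=#  (t=0,i=8, bit2=1)
  nb ....#: next=.  (t=0,i=7, bit1=0)
  nb .....: next=#  (t=0,i=5, bit0=1)
  bits 11101010000001101011010101010101 = 3926308181

3926308181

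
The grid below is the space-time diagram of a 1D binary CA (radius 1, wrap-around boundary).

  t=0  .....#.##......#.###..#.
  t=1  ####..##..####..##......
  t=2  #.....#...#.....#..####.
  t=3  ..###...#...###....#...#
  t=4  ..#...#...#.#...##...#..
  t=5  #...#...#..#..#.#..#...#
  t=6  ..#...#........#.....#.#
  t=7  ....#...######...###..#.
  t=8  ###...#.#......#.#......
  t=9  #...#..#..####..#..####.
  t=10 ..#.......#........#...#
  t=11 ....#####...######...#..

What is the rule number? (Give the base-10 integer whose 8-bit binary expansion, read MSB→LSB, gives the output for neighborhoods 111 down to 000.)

41

  ###|.  b7=0 t=0,i=18
  ##.|.  b6=0 t=0,i=8
  #.#|#  b5=1 t=0,i=6
  #..|.  b4=0 t=0,i=9
  .##|#  b3=1 t=0,i=7
  .#.|.  b2=0 t=0,i=5
  ..#|.  b1=0 t=0,i=4
  ...|#  b0=1 t=0,i=0
  bits 00101001 = 41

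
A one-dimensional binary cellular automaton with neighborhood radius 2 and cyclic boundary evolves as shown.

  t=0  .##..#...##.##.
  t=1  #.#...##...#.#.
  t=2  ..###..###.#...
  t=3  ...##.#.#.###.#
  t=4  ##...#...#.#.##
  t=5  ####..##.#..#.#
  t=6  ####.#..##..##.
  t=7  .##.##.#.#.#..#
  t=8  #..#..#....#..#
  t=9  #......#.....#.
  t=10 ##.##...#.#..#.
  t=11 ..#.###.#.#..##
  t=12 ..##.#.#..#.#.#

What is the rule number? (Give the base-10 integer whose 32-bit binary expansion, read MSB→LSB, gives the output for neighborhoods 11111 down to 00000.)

  #####|#  b31=1 t=5,i=1
  ####.|#  b30=1 t=4,i=0
  ###.#|.  b29=0 t=2,i=9
  ###..|#  b28=1 t=2,i=4
  ##.##|#  b27=1 t=0,i=11
  ##.#.|#  b26=1 t=2,i=10
  ##..#|.  b25=0 t=0,i=3
  ##...|#  b24=1 t=1,i=8
  #.###|.  b23=0 t=3,i=10
  #.##.|.  b22=0 t=0,i=12
  #.#.#|.  b21=0 t=1,i=0
  #.#..|#  b20=1 t=1,i=2
  #..##|#  b19=1 t=0,i=0
  #..#.|.  b18=0 t=0,i=4
  #...#|#  b17=1 t=0,i=7
  #....|.  b16=0 t=2,i=13
  .####|#  b15=1 t=4,i=14
  .###.|#  b14=1 t=2,i=3
  .##.#|.  b13=0 t=0,i=10
  .##..|#  b12=1 t=0,i=2
  .#.##|#  b11=1 t=3,i=9
  .#.#.|.  b10=0 t=1,i=1
  .#..#|.  b9=0 t=5,i=10
  .#...|#  b8=1 t=0,i=6
  ..###|.  b7=0 t=2,i=2
  ..##.|.  b6=0 t=0,i=1
  ..#.#|#  b5=1 t=1,i=11
  ..#..|.  b4=0 t=0,i=5
  ...##|.  b3=0 t=0,i=8
  ...#.|.  b2=0 t=1,i=10
  ....#|.  b1=0 t=2,i=0
  .....|#  b0=1 t=2,i=14
  bits 11011101000110101101100100100001 = 3709524257

3709524257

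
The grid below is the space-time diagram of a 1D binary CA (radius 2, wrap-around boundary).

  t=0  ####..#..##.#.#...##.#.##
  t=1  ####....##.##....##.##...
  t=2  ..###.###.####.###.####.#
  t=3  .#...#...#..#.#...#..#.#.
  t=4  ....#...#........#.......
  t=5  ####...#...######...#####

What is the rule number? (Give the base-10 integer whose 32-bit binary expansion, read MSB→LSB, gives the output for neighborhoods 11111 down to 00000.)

3714584655

  ##### -> #   bit 31 = 1  t=0,i=0
  ####. -> #   bit 30 = 1  t=0,i=2
  ###.# -> .   bit 29 = 0  t=2,i=4
  ###.. -> #   bit 28 = 1  t=0,i=3
  ##.## -> #   bit 27 = 1  t=1,i=10
  ##.#. -> #   bit 26 = 1  t=0,i=11
  ##..# -> .   bit 25 = 0  t=0,i=4
  ##... -> #   bit 24 = 1  t=1,i=4
  #.### -> .   bit 23 = 0  t=0,i=23
  #.##. -> #   bit 22 = 1  t=1,i=11
  #.#.# -> #   bit 21 = 1  t=0,i=12
  #.#.. -> .   bit 20 = 0  t=0,i=14
  #..## -> #   bit 19 = 1  t=0,i=8
  #..#. -> .   bit 18 = 0  t=0,i=5
  #...# -> .   bit 17 = 0  t=0,i=16
  #.... -> .   bit 16 = 0  t=1,i=5
  .#### -> .   bit 15 = 0  t=0,i=24
  .###. -> .   bit 14 = 0  t=2,i=3
  .##.# -> .   bit 13 = 0  t=0,i=10
  .##.. -> #   bit 12 = 1  t=1,i=12
  .#.## -> .   bit 11 = 0  t=0,i=22
  .#.#. -> .   bit 10 = 0  t=0,i=13
  .#..# -> .   bit 9 = 0  t=0,i=7
  .#... -> .   bit 8 = 0  t=0,i=15
  ..### -> .   bit 7 = 0  t=1,i=0
  ..##. -> #   bit 6 = 1  t=0,i=9
  ..#.# -> .   bit 5 = 0  t=3,i=12
  ..#.. -> .   bit 4 = 0  t=0,i=6
  ...## -> #   bit 3 = 1  t=0,i=17
  ...#. -> #   bit 2 = 1  t=3,i=4
  ....# -> #   bit 1 = 1  t=1,i=6
  ..... -> #   bit 0 = 1  t=4,i=0
  bits 11011101011010000001000001001111 = 3714584655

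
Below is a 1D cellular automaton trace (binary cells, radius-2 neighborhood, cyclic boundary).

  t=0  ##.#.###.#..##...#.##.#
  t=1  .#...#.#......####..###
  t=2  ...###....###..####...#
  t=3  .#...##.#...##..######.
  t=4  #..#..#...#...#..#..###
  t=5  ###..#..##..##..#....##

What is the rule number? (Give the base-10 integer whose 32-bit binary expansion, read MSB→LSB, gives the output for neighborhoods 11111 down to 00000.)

2072420391

  [31] ##### => .  t=3,i=18
  [30] ####. => #  t=1,i=16
  [29] ###.# => #  t=0,i=1
  [28] ###.. => #  t=1,i=17
  [27] ##.## => #  t=0,i=21
  [26] ##.#. => .  t=0,i=2
  [25] ##..# => #  t=1,i=18
  [24] ##... => #  t=0,i=14
  [23] #.### => #  t=0,i=5
  [22] #.##. => .  t=0,i=19
  [21] #.#.# => .  t=0,i=3
  [20] #.#.. => .  t=0,i=9
  [19] #..## => .  t=0,i=11
  [18] #..#. => #  t=3,i=0
  [17] #...# => #  t=0,i=15
  [16] #.... => .  t=1,i=9
  [15] .#### => #  t=1,i=15
  [14] .###. => .  t=0,i=0
  [13] .##.# => #  t=0,i=20
  [12] .##.. => .  t=0,i=13
  [11] .#.## => .  t=0,i=4
  [10] .#.#. => .  t=1,i=6
  [9] .#..# => .  t=0,i=10
  [8] .#... => .  t=1,i=2
  [7] ..### => .  t=1,i=14
  [6] ..##. => .  t=0,i=12
  [5] ..#.# => #  t=0,i=17
  [4] ..#.. => .  t=2,i=22
  [3] ...## => .  t=1,i=13
  [2] ...#. => #  t=0,i=16
  [1] ....# => #  t=1,i=12
  [0] ..... => #  t=1,i=10
  bits 01111011100001101010000000100111 = 2072420391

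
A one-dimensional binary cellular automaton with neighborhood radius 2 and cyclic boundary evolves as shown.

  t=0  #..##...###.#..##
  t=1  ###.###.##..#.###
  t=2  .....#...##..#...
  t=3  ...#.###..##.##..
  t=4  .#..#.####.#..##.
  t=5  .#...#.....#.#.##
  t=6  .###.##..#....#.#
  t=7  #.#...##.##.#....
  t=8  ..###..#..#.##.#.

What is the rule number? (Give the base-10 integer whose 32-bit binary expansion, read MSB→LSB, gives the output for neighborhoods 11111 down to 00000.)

  nb #####: next=.  (t=1,i=0, bit31=0)
  nb ####.: next=.  (t=1,i=1, bit30=0)
  nb ###.#: next=.  (t=0,i=10, bit29=0)
  nb ###..: next=#  (t=0,i=0, bit28=1)
  nb ##.##: next=.  (t=1,i=3, bit27=0)
  nb ##.#.: next=.  (t=0,i=11, bit26=0)
  nb ##..#: next=#  (t=0,i=1, bit25=1)
  nb ##...: next=#  (t=0,i=5, bit24=1)
  nb #.###: next=.  (t=1,i=4, bit23=0)
  nb #.##.: next=.  (t=1,i=8, bit22=0)
  nb #.#.#: next=.  (t=5,i=13, bit21=0)
  nb #.#..: next=#  (t=0,i=12, bit20=1)
  nb #..##: next=#  (t=0,i=2, bit19=1)
  nb #..#.: next=.  (t=1,i=11, bit18=0)
  nb #...#: next=#  (t=0,i=6, bit17=1)
  nb #....: next=.  (t=2,i=15, bit16=0)
  nb .####: next=.  (t=1,i=15, bit15=0)
  nb .###.: next=#  (t=0,i=9, bit14=1)
  nb .##.#: next=#  (t=3,i=11, bit13=1)
  nb .##..: next=#  (t=0,i=4, bit12=1)
  nb .#.##: next=#  (t=1,i=13, bit11=1)
  nb .#.#.: next=.  (t=5,i=12, bit10=0)
  nb .#..#: next=.  (t=0,i=13, bit9=0)
  nb .#...: next=#  (t=2,i=6, bit8=1)
  nb ..###: next=#  (t=0,i=8, bit7=1)
  nb ..##.: next=.  (t=0,i=3, bit6=0)
  nb ..#.#: next=.  (t=1,i=12, bit5=0)
  nb ..#..: next=#  (t=2,i=5, bit4=1)
  nb ...##: next=.  (t=0,i=7, bit3=0)
  nb ...#.: next=.  (t=2,i=4, bit2=0)
  nb ....#: next=#  (t=2,i=3, bit1=1)
  nb .....: next=.  (t=2,i=0, bit0=0)
  bits 00010011000110100111100110010010 = 320502162

320502162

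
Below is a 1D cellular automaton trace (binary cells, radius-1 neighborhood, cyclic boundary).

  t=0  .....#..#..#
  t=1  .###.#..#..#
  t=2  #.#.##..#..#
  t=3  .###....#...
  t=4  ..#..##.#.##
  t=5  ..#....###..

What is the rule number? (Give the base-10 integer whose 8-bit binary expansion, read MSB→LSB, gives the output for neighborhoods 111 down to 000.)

  nb ###: next=#  (t=1,i=2, bit7=1)
  nb ##.: next=.  (t=1,i=3, bit6=0)
  nb #.#: next=#  (t=1,i=0, bit5=1)
  nb #..: next=.  (t=0,i=0, bit4=0)
  nb .##: next=.  (t=1,i=1, bit3=0)
  nb .#.: next=#  (t=0,i=5, bit2=1)
  nb ..#: next=.  (t=0,i=4, bit1=0)
  nb ...: next=#  (t=0,i=1, bit0=1)
  bits 10100101 = 165

165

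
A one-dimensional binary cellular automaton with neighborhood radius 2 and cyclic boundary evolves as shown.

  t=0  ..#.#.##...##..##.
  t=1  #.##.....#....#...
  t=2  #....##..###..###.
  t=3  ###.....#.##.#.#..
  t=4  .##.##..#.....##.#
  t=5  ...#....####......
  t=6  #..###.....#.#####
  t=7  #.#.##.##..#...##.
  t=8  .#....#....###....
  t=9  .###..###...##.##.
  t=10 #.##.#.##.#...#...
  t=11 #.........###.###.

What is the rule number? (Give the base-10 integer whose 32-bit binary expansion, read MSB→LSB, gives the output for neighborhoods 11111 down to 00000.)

2551924017

  ##### -> #   bit 31 = 1  t=6,i=15
  ####. -> .   bit 30 = 0  t=5,i=10
  ###.# -> .   bit 29 = 0  t=2,i=16
  ###.. -> #   bit 28 = 1  t=2,i=11
  ##.## -> #   bit 27 = 1  t=4,i=3
  ##.#. -> .   bit 26 = 0  t=2,i=17
  ##..# -> .   bit 25 = 0  t=0,i=13
  ##... -> .   bit 24 = 0  t=0,i=8
  #.### -> .   bit 23 = 0  t=6,i=13
  #.##. -> .   bit 22 = 0  t=0,i=6
  #.#.# -> .   bit 21 = 0  t=0,i=4
  #.#.. -> #   bit 20 = 1  t=2,i=0
  #..## -> #   bit 19 = 1  t=0,i=14
  #..#. -> .   bit 18 = 0  t=4,i=7
  #...# -> #   bit 17 = 1  t=0,i=0
  #.... -> #   bit 16 = 1  t=1,i=5
  .#### -> .   bit 15 = 0  t=5,i=9
  .###. -> #   bit 14 = 1  t=2,i=10
  .##.# -> .   bit 13 = 0  t=3,i=11
  .##.. -> .   bit 12 = 0  t=0,i=7
  .#.## -> .   bit 11 = 0  t=0,i=5
  .#.#. -> #   bit 10 = 1  t=0,i=3
  .#..# -> .   bit 9 = 0  t=3,i=16
  .#... -> #   bit 8 = 1  t=1,i=10
  ..### -> .   bit 7 = 0  t=2,i=9
  ..##. -> .   bit 6 = 0  t=0,i=11
  ..#.# -> #   bit 5 = 1  t=0,i=2
  ..#.. -> #   bit 4 = 1  t=1,i=9
  ...## -> .   bit 3 = 0  t=0,i=10
  ...#. -> .   bit 2 = 0  t=0,i=1
  ....# -> .   bit 1 = 0  t=1,i=7
  ..... -> #   bit 0 = 1  t=1,i=6
  bits 10011000000110110100010100110001 = 2551924017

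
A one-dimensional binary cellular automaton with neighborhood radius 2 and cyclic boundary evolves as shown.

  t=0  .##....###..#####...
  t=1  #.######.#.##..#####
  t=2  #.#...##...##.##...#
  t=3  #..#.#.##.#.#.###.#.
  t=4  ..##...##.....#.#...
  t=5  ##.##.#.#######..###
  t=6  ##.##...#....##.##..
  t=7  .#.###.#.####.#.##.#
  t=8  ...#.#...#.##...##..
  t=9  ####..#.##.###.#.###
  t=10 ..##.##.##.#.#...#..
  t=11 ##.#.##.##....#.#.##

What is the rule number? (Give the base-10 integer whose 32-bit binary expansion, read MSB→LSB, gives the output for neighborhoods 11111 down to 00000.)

1909273007

  [31] ##### => .  t=0,i=14
  [30] ####. => #  t=0,i=15
  [29] ###.# => #  t=1,i=0
  [28] ###.. => #  t=0,i=9
  [27] ##.## => .  t=1,i=1
  [26] ##.#. => .  t=1,i=8
  [25] ##..# => .  t=0,i=10
  [24] ##... => #  t=0,i=3
  [23] #.### => #  t=1,i=2
  [22] #.##. => #  t=1,i=11
  [21] #.#.# => .  t=1,i=9
  [20] #.#.. => .  t=2,i=2
  [19] #..## => #  t=0,i=11
  [18] #..#. => #  t=3,i=2
  [17] #...# => .  t=2,i=4
  [16] #.... => #  t=0,i=4
  [15] .#### => .  t=0,i=13
  [14] .###. => .  t=0,i=8
  [13] .##.# => #  t=2,i=0
  [12] .##.. => #  t=0,i=2
  [11] .#.## => .  t=1,i=10
  [10] .#.#. => .  t=3,i=4
  [9] .#..# => .  t=3,i=1
  [8] .#... => #  t=2,i=3
  [7] ..### => #  t=0,i=7
  [6] ..##. => .  t=0,i=1
  [5] ..#.# => #  t=3,i=3
  [4] ..#.. => .  t=6,i=8
  [3] ...## => #  t=0,i=0
  [2] ...#. => #  t=4,i=13
  [1] ....# => #  t=0,i=5
  [0] ..... => #  t=4,i=11
  bits 01110001110011010011000110101111 = 1909273007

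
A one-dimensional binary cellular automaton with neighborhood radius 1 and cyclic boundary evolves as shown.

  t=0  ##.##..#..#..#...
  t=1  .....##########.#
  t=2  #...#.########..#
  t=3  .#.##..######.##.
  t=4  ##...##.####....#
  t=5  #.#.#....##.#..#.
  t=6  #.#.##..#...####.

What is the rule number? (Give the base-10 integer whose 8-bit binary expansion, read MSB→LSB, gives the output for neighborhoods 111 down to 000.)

  ###|#  b7=1 t=1,i=6
  ##.|.  b6=0 t=0,i=1
  #.#|.  b5=0 t=0,i=2
  #..|#  b4=1 t=0,i=5
  .##|.  b3=0 t=0,i=0
  .#.|#  b2=1 t=0,i=7
  ..#|#  b1=1 t=0,i=6
  ...|.  b0=0 t=0,i=15
  bits 10010110 = 150

150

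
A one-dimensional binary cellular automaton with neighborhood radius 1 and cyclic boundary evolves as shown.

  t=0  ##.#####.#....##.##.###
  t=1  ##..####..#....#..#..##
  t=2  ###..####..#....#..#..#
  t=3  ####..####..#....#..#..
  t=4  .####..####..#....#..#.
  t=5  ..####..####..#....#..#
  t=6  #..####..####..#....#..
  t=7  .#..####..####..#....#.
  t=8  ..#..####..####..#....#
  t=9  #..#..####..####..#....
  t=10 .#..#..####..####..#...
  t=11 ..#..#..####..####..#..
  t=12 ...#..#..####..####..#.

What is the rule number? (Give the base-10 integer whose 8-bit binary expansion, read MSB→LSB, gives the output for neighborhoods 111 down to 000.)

208

  nb ###: next=#  (t=0,i=0, bit7=1)
  nb ##.: next=#  (t=0,i=1, bit6=1)
  nb #.#: next=.  (t=0,i=2, bit5=0)
  nb #..: next=#  (t=0,i=10, bit4=1)
  nb .##: next=.  (t=0,i=3, bit3=0)
  nb .#.: next=.  (t=0,i=9, bit2=0)
  nb ..#: next=.  (t=0,i=13, bit1=0)
  nb ...: next=.  (t=0,i=11, bit0=0)
  bits 11010000 = 208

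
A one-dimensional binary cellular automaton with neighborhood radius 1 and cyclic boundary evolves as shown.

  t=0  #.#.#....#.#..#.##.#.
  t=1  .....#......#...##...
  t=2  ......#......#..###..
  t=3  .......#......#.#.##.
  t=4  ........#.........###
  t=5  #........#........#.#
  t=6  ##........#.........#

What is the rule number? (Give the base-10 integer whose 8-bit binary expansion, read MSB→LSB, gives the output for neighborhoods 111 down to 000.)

  nb ###: next=.  (t=2,i=17, bit7=0)
  nb ##.: next=#  (t=0,i=17, bit6=1)
  nb #.#: next=.  (t=0,i=1, bit5=0)
  nb #..: next=#  (t=0,i=5, bit4=1)
  nb .##: next=#  (t=0,i=16, bit3=1)
  nb .#.: next=.  (t=0,i=0, bit2=0)
  nb ..#: next=.  (t=0,i=8, bit1=0)
  nb ...: next=.  (t=0,i=6, bit0=0)
  bits 01011000 = 88

88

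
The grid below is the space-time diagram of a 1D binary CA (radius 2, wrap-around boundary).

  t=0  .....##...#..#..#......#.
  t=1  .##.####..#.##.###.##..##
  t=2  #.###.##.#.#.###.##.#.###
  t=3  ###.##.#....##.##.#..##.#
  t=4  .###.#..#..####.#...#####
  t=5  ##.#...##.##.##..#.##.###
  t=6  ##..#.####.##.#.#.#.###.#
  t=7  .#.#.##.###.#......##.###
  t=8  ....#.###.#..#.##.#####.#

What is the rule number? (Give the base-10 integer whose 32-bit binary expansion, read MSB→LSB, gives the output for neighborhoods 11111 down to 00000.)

  ##### -> #   bit 31 = 1  t=4,i=22
  ####. -> #   bit 30 = 1  t=1,i=6
  ###.# -> #   bit 29 = 1  t=1,i=17
  ###.. -> #   bit 28 = 1  t=1,i=7
  ##.## -> #   bit 27 = 1  t=1,i=0
  ##.#. -> .   bit 26 = 0  t=2,i=8
  ##..# -> .   bit 25 = 0  t=1,i=8
  ##... -> #   bit 24 = 1  t=0,i=7
  #.### -> #   bit 23 = 1  t=1,i=4
  #.##. -> .   bit 22 = 0  t=1,i=1
  #.#.# -> .   bit 21 = 0  t=2,i=9
  #.#.. -> .   bit 20 = 0  t=3,i=7
  #..## -> #   bit 19 = 1  t=1,i=22
  #..#. -> #   bit 18 = 1  t=0,i=12
  #...# -> .   bit 17 = 0  t=0,i=8
  #.... -> .   bit 16 = 0  t=0,i=0
  .#### -> .   bit 15 = 0  t=1,i=5
  .###. -> .   bit 14 = 0  t=1,i=16
  .##.# -> #   bit 13 = 1  t=1,i=2
  .##.. -> #   bit 12 = 1  t=0,i=6
  .#.## -> #   bit 11 = 1  t=1,i=11
  .#.#. -> .   bit 10 = 0  t=2,i=10
  .#..# -> .   bit 9 = 0  t=0,i=11
  .#... -> #   bit 8 = 1  t=0,i=17
  ..### -> #   bit 7 = 1  t=4,i=11
  ..##. -> #   bit 6 = 1  t=0,i=5
  ..#.# -> .   bit 5 = 0  t=1,i=10
  ..#.. -> #   bit 4 = 1  t=0,i=10
  ...## -> #   bit 3 = 1  t=0,i=4
  ...#. -> .   bit 2 = 0  t=0,i=9
  ....# -> .   bit 1 = 0  t=0,i=3
  ..... -> #   bit 0 = 1  t=0,i=1
  bits 11111001100011000011100111011001 = 4186716633

4186716633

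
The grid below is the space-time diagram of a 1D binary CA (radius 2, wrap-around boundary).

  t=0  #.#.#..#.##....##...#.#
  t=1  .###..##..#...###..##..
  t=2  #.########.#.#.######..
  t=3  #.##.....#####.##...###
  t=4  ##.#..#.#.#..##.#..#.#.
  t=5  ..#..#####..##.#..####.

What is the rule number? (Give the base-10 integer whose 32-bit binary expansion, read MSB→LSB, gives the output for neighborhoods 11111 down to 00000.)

  #####|.  b31=0 t=2,i=4
  ####.|.  b30=0 t=2,i=8
  ###.#|#  b29=1 t=2,i=9
  ###..|#  b28=1 t=1,i=3
  ##.##|#  b27=1 t=3,i=1
  ##.#.|#  b26=1 t=0,i=1
  ##..#|#  b25=1 t=1,i=4
  ##...|.  b24=0 t=0,i=11
  #.###|#  b23=1 t=2,i=2
  #.##.|.  b22=0 t=0,i=9
  #.#.#|#  b21=1 t=0,i=2
  #.#..|.  b20=0 t=0,i=4
  #..##|#  b19=1 t=1,i=5
  #..#.|#  b18=1 t=0,i=6
  #...#|.  b17=0 t=0,i=18
  #....|.  b16=0 t=0,i=12
  .####|#  b15=1 t=2,i=3
  .###.|#  b14=1 t=1,i=2
  .##.#|.  b13=0 t=0,i=0
  .##..|#  b12=1 t=0,i=10
  .#.##|.  b11=0 t=0,i=8
  .#.#.|#  b10=1 t=0,i=3
  .#..#|.  b9=0 t=0,i=5
  .#...|#  b8=1 t=1,i=11
  ..###|.  b7=0 t=1,i=1
  ..##.|#  b6=1 t=0,i=15
  ..#.#|#  b5=1 t=0,i=7
  ..#..|.  b4=0 t=1,i=10
  ...##|#  b3=1 t=0,i=14
  ...#.|#  b2=1 t=0,i=19
  ....#|.  b1=0 t=0,i=13
  .....|#  b0=1 t=3,i=6
  bits 00111110101011001101010101101101 = 1051514221

1051514221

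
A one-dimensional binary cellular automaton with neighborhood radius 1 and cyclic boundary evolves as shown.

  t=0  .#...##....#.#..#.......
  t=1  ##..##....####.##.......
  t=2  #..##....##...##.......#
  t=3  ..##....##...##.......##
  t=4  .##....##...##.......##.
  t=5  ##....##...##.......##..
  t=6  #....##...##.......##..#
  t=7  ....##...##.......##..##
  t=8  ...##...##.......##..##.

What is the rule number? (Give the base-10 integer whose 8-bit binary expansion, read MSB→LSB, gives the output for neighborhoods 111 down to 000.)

  [7] ### => .  t=1,i=11
  [6] ##. => .  t=0,i=6
  [5] #.# => #  t=0,i=12
  [4] #.. => .  t=0,i=2
  [3] .## => #  t=0,i=5
  [2] .#. => #  t=0,i=1
  [1] ..# => #  t=0,i=0
  [0] ... => .  t=0,i=3
  bits 00101110 = 46

46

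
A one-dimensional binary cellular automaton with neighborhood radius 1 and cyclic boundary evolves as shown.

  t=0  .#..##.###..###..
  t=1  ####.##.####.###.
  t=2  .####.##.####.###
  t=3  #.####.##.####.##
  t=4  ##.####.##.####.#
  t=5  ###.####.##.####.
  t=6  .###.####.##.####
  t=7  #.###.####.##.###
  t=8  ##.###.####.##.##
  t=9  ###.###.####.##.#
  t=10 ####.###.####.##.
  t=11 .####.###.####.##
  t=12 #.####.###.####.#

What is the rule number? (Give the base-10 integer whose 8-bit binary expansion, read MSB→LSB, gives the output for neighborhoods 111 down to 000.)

  ### -> #   bit 7 = 1  t=0,i=8
  ##. -> #   bit 6 = 1  t=0,i=5
  #.# -> #   bit 5 = 1  t=0,i=6
  #.. -> #   bit 4 = 1  t=0,i=2
  .## -> .   bit 3 = 0  t=0,i=4
  .#. -> #   bit 2 = 1  t=0,i=1
  ..# -> #   bit 1 = 1  t=0,i=0
  ... -> .   bit 0 = 0  t=0,i=16
  bits 11110110 = 246

246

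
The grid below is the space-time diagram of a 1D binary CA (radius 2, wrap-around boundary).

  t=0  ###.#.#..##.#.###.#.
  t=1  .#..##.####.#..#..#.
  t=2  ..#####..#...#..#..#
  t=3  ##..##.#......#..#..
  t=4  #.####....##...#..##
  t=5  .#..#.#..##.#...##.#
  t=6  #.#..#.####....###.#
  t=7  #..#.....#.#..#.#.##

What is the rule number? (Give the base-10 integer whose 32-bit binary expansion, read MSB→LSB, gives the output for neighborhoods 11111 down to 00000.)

3412616777

  nb #####: next=#  (t=2,i=4, bit31=1)
  nb ####.: next=#  (t=1,i=9, bit30=1)
  nb ###.#: next=.  (t=0,i=2, bit29=0)
  nb ###..: next=.  (t=2,i=6, bit28=0)
  nb ##.##: next=#  (t=1,i=6, bit27=1)
  nb ##.#.: next=.  (t=0,i=3, bit26=0)
  nb ##..#: next=#  (t=2,i=7, bit25=1)
  nb ##...: next=#  (t=4,i=6, bit24=1)
  nb #.###: next=.  (t=0,i=0, bit23=0)
  nb #.##.: next=#  (t=6,i=19, bit22=1)
  nb #.#.#: next=#  (t=0,i=4, bit21=1)
  nb #.#..: next=.  (t=0,i=6, bit20=0)
  nb #..##: next=#  (t=0,i=8, bit19=1)
  nb #..#.: next=.  (t=1,i=0, bit18=0)
  nb #...#: next=.  (t=2,i=11, bit17=0)
  nb #....: next=.  (t=3,i=9, bit16=0)
  nb .####: next=.  (t=1,i=8, bit15=0)
  nb .###.: next=#  (t=0,i=1, bit14=1)
  nb .##.#: next=#  (t=0,i=10, bit13=1)
  nb .##..: next=.  (t=3,i=1, bit12=0)
  nb .#.##: next=.  (t=0,i=13, bit11=0)
  nb .#.#.: next=#  (t=0,i=5, bit10=1)
  nb .#..#: next=#  (t=0,i=7, bit9=1)
  nb .#...: next=.  (t=2,i=10, bit8=0)
  nb ..###: next=.  (t=2,i=2, bit7=0)
  nb ..##.: next=#  (t=0,i=9, bit6=1)
  nb ..#.#: next=.  (t=5,i=4, bit5=0)
  nb ..#..: next=.  (t=1,i=1, bit4=0)
  nb ...##: next=#  (t=4,i=9, bit3=1)
  nb ...#.: next=.  (t=2,i=12, bit2=0)
  nb ....#: next=.  (t=3,i=12, bit1=0)
  nb .....: next=#  (t=3,i=10, bit0=1)
  bits 11001011011010000110011001001001 = 3412616777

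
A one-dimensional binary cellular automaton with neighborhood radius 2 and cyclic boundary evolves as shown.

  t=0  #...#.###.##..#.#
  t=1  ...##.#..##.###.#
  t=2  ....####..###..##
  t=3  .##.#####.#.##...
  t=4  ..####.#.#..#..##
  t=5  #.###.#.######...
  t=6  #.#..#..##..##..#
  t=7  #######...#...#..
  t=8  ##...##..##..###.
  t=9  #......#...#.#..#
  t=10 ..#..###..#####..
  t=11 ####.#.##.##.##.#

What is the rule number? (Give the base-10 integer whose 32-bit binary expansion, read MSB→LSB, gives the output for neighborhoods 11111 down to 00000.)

1591060150

  [31] ##### => .  t=3,i=6
  [30] ####. => #  t=2,i=6
  [29] ###.# => .  t=0,i=8
  [28] ###.. => #  t=2,i=7
  [27] ##.## => #  t=0,i=9
  [26] ##.#. => #  t=1,i=5
  [25] ##..# => #  t=0,i=12
  [24] ##... => .  t=0,i=1
  [23] #.### => #  t=0,i=6
  [22] #.##. => #  t=0,i=10
  [21] #.#.# => .  t=3,i=10
  [20] #.#.. => #  t=1,i=6
  [19] #..## => .  t=1,i=8
  [18] #..#. => #  t=0,i=13
  [17] #...# => .  t=0,i=2
  [16] #.... => #  t=2,i=1
  [15] .#### => #  t=2,i=5
  [14] .###. => .  t=0,i=7
  [13] .##.# => #  t=1,i=4
  [12] .##.. => .  t=0,i=0
  [11] .#.## => .  t=0,i=5
  [10] .#.#. => #  t=4,i=8
  [9] .#..# => #  t=1,i=7
  [8] .#... => .  t=1,i=0
  [7] ..### => #  t=2,i=4
  [6] ..##. => .  t=1,i=3
  [5] ..#.# => #  t=0,i=4
  [4] ..#.. => #  t=4,i=12
  [3] ...## => .  t=1,i=2
  [2] ...#. => #  t=0,i=3
  [1] ....# => #  t=2,i=2
  [0] ..... => .  t=9,i=3
  bits 01011110110101011010011010110110 = 1591060150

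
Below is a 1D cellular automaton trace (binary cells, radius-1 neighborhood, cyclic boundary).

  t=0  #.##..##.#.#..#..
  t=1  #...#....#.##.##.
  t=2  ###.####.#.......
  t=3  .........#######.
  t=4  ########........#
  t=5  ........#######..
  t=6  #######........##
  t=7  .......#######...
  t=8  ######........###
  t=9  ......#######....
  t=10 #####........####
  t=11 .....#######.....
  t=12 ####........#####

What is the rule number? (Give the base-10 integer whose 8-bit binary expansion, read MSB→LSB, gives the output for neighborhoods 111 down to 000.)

21

  ### -> .   bit 7 = 0  t=2,i=1
  ##. -> .   bit 6 = 0  t=0,i=3
  #.# -> .   bit 5 = 0  t=0,i=1
  #.. -> #   bit 4 = 1  t=0,i=4
  .## -> .   bit 3 = 0  t=0,i=2
  .#. -> #   bit 2 = 1  t=0,i=0
  ..# -> .   bit 1 = 0  t=0,i=5
  ... -> #   bit 0 = 1  t=1,i=2
  bits 00010101 = 21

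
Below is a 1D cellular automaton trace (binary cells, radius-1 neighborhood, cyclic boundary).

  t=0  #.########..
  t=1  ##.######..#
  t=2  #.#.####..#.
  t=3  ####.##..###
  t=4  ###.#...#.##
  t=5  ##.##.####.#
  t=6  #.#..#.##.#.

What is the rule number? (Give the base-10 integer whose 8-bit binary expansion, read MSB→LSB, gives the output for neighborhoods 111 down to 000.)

167

  [7] ### => #  t=0,i=3
  [6] ##. => .  t=0,i=9
  [5] #.# => #  t=0,i=1
  [4] #.. => .  t=0,i=10
  [3] .## => .  t=0,i=2
  [2] .#. => #  t=0,i=0
  [1] ..# => #  t=0,i=11
  [0] ... => #  t=4,i=6
  bits 10100111 = 167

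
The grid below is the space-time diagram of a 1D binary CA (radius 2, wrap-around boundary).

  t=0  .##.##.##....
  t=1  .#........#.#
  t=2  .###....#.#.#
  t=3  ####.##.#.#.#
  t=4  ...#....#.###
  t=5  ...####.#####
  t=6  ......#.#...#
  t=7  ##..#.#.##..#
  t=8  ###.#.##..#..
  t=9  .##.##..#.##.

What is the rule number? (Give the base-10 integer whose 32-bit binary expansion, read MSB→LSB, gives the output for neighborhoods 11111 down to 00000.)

  [31] ##### => .  t=3,i=1
  [30] ####. => .  t=3,i=2
  [29] ###.# => #  t=3,i=3
  [28] ###.. => #  t=2,i=3
  [27] ##.## => .  t=0,i=3
  [26] ##.#. => .  t=3,i=7
  [25] ##..# => #  t=7,i=2
  [24] ##... => .  t=0,i=9
  [23] #.### => #  t=2,i=1
  [22] #.##. => .  t=0,i=4
  [21] #.#.# => #  t=1,i=12
  [20] #.#.. => #  t=1,i=1
  [19] #..## => .  t=7,i=11
  [18] #..#. => .  t=7,i=3
  [17] #...# => .  t=4,i=1
  [16] #.... => #  t=0,i=10
  [15] .#### => .  t=3,i=0
  [14] .###. => #  t=2,i=2
  [13] .##.# => .  t=0,i=2
  [12] .##.. => .  t=0,i=8
  [11] .#.## => #  t=2,i=0
  [10] .#.#. => .  t=1,i=0
  [9] .#..# => #  t=8,i=11
  [8] .#... => #  t=1,i=2
  [7] ..### => .  t=5,i=3
  [6] ..##. => #  t=0,i=1
  [5] ..#.# => #  t=1,i=10
  [4] ..#.. => #  t=4,i=3
  [3] ...## => .  t=0,i=0
  [2] ...#. => .  t=1,i=9
  [1] ....# => #  t=0,i=12
  [0] ..... => .  t=0,i=11
  bits 00110010101100010100101101110010 = 850479986

850479986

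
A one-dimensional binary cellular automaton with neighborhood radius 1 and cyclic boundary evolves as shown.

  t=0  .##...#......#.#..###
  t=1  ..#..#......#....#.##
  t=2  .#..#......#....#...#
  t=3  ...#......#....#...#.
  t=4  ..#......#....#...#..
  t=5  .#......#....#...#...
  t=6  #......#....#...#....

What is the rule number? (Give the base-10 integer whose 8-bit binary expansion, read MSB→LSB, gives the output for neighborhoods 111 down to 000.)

  [7] ### => #  t=0,i=19
  [6] ##. => #  t=0,i=2
  [5] #.# => .  t=0,i=0
  [4] #.. => .  t=0,i=3
  [3] .## => .  t=0,i=1
  [2] .#. => .  t=0,i=6
  [1] ..# => #  t=0,i=5
  [0] ... => .  t=0,i=4
  bits 11000010 = 194

194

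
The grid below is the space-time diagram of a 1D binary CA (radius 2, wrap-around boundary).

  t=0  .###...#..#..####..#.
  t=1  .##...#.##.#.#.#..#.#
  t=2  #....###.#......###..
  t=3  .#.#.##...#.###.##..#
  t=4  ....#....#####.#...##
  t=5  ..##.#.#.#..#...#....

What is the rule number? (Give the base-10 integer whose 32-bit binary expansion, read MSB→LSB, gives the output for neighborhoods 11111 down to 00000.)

1216637863

  nb #####: next=.  (t=4,i=11, bit31=0)
  nb ####.: next=#  (t=0,i=15, bit30=1)
  nb ###.#: next=.  (t=2,i=7, bit29=0)
  nb ###..: next=.  (t=0,i=3, bit28=0)
  nb ##.##: next=#  (t=3,i=15, bit27=1)
  nb ##.#.: next=.  (t=1,i=10, bit26=0)
  nb ##..#: next=.  (t=0,i=17, bit25=0)
  nb ##...: next=.  (t=0,i=4, bit24=0)
  nb #.###: next=#  (t=3,i=12, bit23=1)
  nb #.##.: next=.  (t=1,i=1, bit22=0)
  nb #.#.#: next=.  (t=1,i=11, bit21=0)
  nb #.#..: next=.  (t=1,i=15, bit20=0)
  nb #..##: next=.  (t=0,i=0, bit19=0)
  nb #..#.: next=#  (t=0,i=9, bit18=1)
  nb #...#: next=.  (t=0,i=5, bit17=0)
  nb #....: next=.  (t=2,i=2, bit16=0)
  nb .####: next=.  (t=0,i=14, bit15=0)
  nb .###.: next=#  (t=0,i=2, bit14=1)
  nb .##.#: next=#  (t=1,i=9, bit13=1)
  nb .##..: next=.  (t=1,i=2, bit12=0)
  nb .#.##: next=#  (t=1,i=0, bit11=1)
  nb .#.#.: next=.  (t=1,i=12, bit10=0)
  nb .#..#: next=#  (t=0,i=8, bit9=1)
  nb .#...: next=#  (t=2,i=1, bit8=1)
  nb ..###: next=#  (t=0,i=1, bit7=1)
  nb ..##.: next=.  (t=4,i=19, bit6=0)
  nb ..#.#: next=#  (t=1,i=6, bit5=1)
  nb ..#..: next=.  (t=0,i=7, bit4=0)
  nb ...##: next=.  (t=2,i=4, bit3=0)
  nb ...#.: next=#  (t=0,i=6, bit2=1)
  nb ....#: next=#  (t=2,i=3, bit1=1)
  nb .....: next=#  (t=2,i=12, bit0=1)
  bits 01001000100001000110101110100111 = 1216637863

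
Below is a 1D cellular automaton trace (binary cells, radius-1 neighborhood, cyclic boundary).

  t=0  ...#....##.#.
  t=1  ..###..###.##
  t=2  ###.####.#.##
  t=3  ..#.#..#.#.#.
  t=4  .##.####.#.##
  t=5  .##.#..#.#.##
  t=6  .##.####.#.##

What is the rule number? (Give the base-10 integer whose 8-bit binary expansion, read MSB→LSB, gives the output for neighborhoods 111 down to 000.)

94

  ###|.  b7=0 t=1,i=3
  ##.|#  b6=1 t=0,i=9
  #.#|.  b5=0 t=0,i=10
  #..|#  b4=1 t=0,i=4
  .##|#  b3=1 t=0,i=8
  .#.|#  b2=1 t=0,i=3
  ..#|#  b1=1 t=0,i=2
  ...|.  b0=0 t=0,i=0
  bits 01011110 = 94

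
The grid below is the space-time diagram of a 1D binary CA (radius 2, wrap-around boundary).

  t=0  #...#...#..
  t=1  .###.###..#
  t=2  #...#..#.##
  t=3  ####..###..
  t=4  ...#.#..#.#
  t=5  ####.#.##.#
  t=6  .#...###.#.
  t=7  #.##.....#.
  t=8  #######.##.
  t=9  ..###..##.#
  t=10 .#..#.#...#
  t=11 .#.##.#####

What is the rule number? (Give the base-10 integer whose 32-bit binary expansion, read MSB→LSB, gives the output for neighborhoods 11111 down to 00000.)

2575243557

  #####|#  b31=1 t=5,i=1
  ####.|.  b30=0 t=3,i=2
  ###.#|.  b29=0 t=1,i=3
  ###..|#  b28=1 t=1,i=7
  ##.##|#  b27=1 t=1,i=4
  ##.#.|.  b26=0 t=5,i=4
  ##..#|.  b25=0 t=1,i=8
  ##...|#  b24=1 t=2,i=1
  #.###|.  b23=0 t=1,i=1
  #.##.|#  b22=1 t=5,i=7
  #.#.#|#  b21=1 t=5,i=5
  #.#..|#  b20=1 t=4,i=5
  #..##|#  b19=1 t=3,i=5
  #..#.|#  b18=1 t=0,i=10
  #...#|#  b17=1 t=0,i=2
  #....|#  b16=1 t=7,i=5
  .####|.  b15=0 t=3,i=1
  .###.|.  b14=0 t=1,i=2
  .##.#|.  b13=0 t=5,i=8
  .##..|#  b12=1 t=7,i=3
  .#.##|#  b11=1 t=1,i=0
  .#.#.|.  b10=0 t=4,i=4
  .#..#|.  b9=0 t=0,i=9
  .#...|#  b8=1 t=0,i=1
  ..###|.  b7=0 t=3,i=0
  ..##.|.  b6=0 t=9,i=7
  ..#.#|#  b5=1 t=1,i=10
  ..#..|.  b4=0 t=0,i=0
  ...##|.  b3=0 t=6,i=4
  ...#.|#  b2=1 t=0,i=3
  ....#|.  b1=0 t=7,i=7
  .....|#  b0=1 t=7,i=6
  bits 10011001011111110001100100100101 = 2575243557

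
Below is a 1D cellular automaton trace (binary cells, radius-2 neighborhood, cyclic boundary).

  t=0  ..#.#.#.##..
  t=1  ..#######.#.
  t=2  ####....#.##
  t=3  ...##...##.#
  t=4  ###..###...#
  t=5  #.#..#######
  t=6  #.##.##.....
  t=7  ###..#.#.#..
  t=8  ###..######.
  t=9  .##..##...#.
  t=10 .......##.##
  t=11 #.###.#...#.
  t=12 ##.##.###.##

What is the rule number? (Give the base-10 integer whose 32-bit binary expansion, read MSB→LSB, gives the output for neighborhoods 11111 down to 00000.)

  nb #####: next=.  (t=1,i=4, bit31=0)
  nb ####.: next=.  (t=1,i=7, bit30=0)
  nb ###.#: next=#  (t=1,i=8, bit29=1)
  nb ###..: next=#  (t=2,i=3, bit28=1)
  nb ##.##: next=.  (t=6,i=4, bit27=0)
  nb ##.#.: next=.  (t=1,i=9, bit26=0)
  nb ##..#: next=.  (t=4,i=3, bit25=0)
  nb ##...: next=#  (t=0,i=10, bit24=1)
  nb #.###: next=.  (t=2,i=10, bit23=0)
  nb #.##.: next=#  (t=0,i=8, bit22=1)
  nb #.#.#: next=#  (t=0,i=4, bit21=1)
  nb #.#..: next=#  (t=1,i=10, bit20=1)
  nb #..##: next=.  (t=4,i=4, bit19=0)
  nb #..#.: next=.  (t=7,i=4, bit18=0)
  nb #...#: next=#  (t=1,i=0, bit17=1)
  nb #....: next=.  (t=0,i=11, bit16=0)
  nb .####: next=#  (t=1,i=3, bit15=1)
  nb .###.: next=#  (t=4,i=6, bit14=1)
  nb .##.#: next=.  (t=3,i=9, bit13=0)
  nb .##..: next=.  (t=0,i=9, bit12=0)
  nb .#.##: next=#  (t=0,i=7, bit11=1)
  nb .#.#.: next=#  (t=0,i=3, bit10=1)
  nb .#..#: next=#  (t=5,i=3, bit9=1)
  nb .#...: next=#  (t=1,i=11, bit8=1)
  nb ..###: next=#  (t=1,i=2, bit7=1)
  nb ..##.: next=.  (t=3,i=3, bit6=0)
  nb ..#.#: next=#  (t=0,i=2, bit5=1)
  nb ..#..: next=#  (t=9,i=10, bit4=1)
  nb ...##: next=#  (t=1,i=1, bit3=1)
  nb ...#.: next=.  (t=0,i=1, bit2=0)
  nb ....#: next=.  (t=0,i=0, bit1=0)
  nb .....: next=#  (t=6,i=9, bit0=1)
  bits 00110001011100101100111110111001 = 829607865

829607865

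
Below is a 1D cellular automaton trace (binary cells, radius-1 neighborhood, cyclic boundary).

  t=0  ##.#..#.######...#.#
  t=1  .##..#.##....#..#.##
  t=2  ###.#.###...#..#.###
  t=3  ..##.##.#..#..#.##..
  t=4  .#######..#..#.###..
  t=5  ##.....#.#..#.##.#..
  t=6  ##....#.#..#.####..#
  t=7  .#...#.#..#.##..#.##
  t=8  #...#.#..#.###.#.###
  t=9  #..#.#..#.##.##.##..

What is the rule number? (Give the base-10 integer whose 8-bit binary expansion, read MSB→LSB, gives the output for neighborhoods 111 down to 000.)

  ### -> .   bit 7 = 0  t=0,i=0
  ##. -> #   bit 6 = 1  t=0,i=1
  #.# -> #   bit 5 = 1  t=0,i=2
  #.. -> .   bit 4 = 0  t=0,i=4
  .## -> #   bit 3 = 1  t=0,i=8
  .#. -> .   bit 2 = 0  t=0,i=3
  ..# -> #   bit 1 = 1  t=0,i=5
  ... -> .   bit 0 = 0  t=0,i=15
  bits 01101010 = 106

106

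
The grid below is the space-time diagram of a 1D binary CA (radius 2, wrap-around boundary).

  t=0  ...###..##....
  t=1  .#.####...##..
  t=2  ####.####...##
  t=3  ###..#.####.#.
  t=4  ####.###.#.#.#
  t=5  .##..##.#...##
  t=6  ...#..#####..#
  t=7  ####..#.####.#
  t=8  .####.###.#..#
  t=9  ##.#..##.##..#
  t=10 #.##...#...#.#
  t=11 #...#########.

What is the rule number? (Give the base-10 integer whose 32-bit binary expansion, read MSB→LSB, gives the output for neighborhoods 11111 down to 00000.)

3616762294

  ##### -> #   bit 31 = 1  t=2,i=0
  ####. -> #   bit 30 = 1  t=1,i=5
  ###.# -> .   bit 29 = 0  t=2,i=3
  ###.. -> #   bit 28 = 1  t=0,i=5
  ##.## -> .   bit 27 = 0  t=2,i=4
  ##.#. -> #   bit 26 = 1  t=3,i=11
  ##..# -> #   bit 25 = 1  t=0,i=6
  ##... -> #   bit 24 = 1  t=0,i=10
  #.### -> #   bit 23 = 1  t=1,i=3
  #.##. -> .   bit 22 = 0  t=5,i=1
  #.#.# -> .   bit 21 = 0  t=3,i=12
  #.#.. -> #   bit 20 = 1  t=5,i=8
  #..## -> .   bit 19 = 0  t=0,i=7
  #..#. -> .   bit 18 = 0  t=3,i=4
  #...# -> #   bit 17 = 1  t=1,i=8
  #.... -> #   bit 16 = 1  t=0,i=11
  .#### -> .   bit 15 = 0  t=1,i=4
  .###. -> #   bit 14 = 1  t=0,i=4
  .##.# -> #   bit 13 = 1  t=5,i=6
  .##.. -> .   bit 12 = 0  t=0,i=9
  .#.## -> #   bit 11 = 1  t=1,i=2
  .#.#. -> .   bit 10 = 0  t=4,i=10
  .#..# -> .   bit 9 = 0  t=6,i=4
  .#... -> #   bit 8 = 1  t=5,i=9
  ..### -> #   bit 7 = 1  t=0,i=3
  ..##. -> .   bit 6 = 0  t=0,i=8
  ..#.# -> #   bit 5 = 1  t=1,i=1
  ..#.. -> #   bit 4 = 1  t=6,i=3
  ...## -> .   bit 3 = 0  t=0,i=2
  ...#. -> #   bit 2 = 1  t=1,i=0
  ....# -> #   bit 1 = 1  t=0,i=1
  ..... -> .   bit 0 = 0  t=0,i=0
  bits 11010111100100110110100110110110 = 3616762294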